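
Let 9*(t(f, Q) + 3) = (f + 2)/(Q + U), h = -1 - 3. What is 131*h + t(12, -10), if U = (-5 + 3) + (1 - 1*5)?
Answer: -37951/72 ≈ -527.10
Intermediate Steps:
h = -4
U = -6 (U = -2 + (1 - 5) = -2 - 4 = -6)
t(f, Q) = -3 + (2 + f)/(9*(-6 + Q)) (t(f, Q) = -3 + ((f + 2)/(Q - 6))/9 = -3 + ((2 + f)/(-6 + Q))/9 = -3 + (2 + f)/(9*(-6 + Q)))
131*h + t(12, -10) = 131*(-4) + (164 + 12 - 27*(-10))/(9*(-6 - 10)) = -524 + (⅑)*(164 + 12 + 270)/(-16) = -524 + (⅑)*(-1/16)*446 = -524 - 223/72 = -37951/72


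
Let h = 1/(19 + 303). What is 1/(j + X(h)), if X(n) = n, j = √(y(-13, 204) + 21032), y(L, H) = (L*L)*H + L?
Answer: -322/5753943579 + 103684*√55495/5753943579 ≈ 0.0042449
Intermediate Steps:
y(L, H) = L + H*L² (y(L, H) = L²*H + L = H*L² + L = L + H*L²)
h = 1/322 ≈ 0.0031056
j = √55495 (j = √(-13*(1 + 204*(-13)) + 21032) = √(-13*(1 - 2652) + 21032) = √(-13*(-2651) + 21032) = √(34463 + 21032) = √55495 ≈ 235.57)
1/(j + X(h)) = 1/(√55495 + 1/322) = 1/(1/322 + √55495)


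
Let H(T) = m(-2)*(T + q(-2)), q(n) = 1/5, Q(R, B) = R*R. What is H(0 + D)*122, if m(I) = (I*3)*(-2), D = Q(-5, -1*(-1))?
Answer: 184464/5 ≈ 36893.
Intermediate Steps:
Q(R, B) = R²
D = 25 (D = (-5)² = 25)
q(n) = ⅕
m(I) = -6*I (m(I) = (3*I)*(-2) = -6*I)
H(T) = 12/5 + 12*T (H(T) = (-6*(-2))*(T + ⅕) = 12*(⅕ + T) = 12/5 + 12*T)
H(0 + D)*122 = (12/5 + 12*(0 + 25))*122 = (12/5 + 12*25)*122 = (12/5 + 300)*122 = (1512/5)*122 = 184464/5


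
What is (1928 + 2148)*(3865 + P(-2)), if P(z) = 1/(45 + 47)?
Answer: 362337039/23 ≈ 1.5754e+7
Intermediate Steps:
P(z) = 1/92
(1928 + 2148)*(3865 + P(-2)) = (1928 + 2148)*(3865 + 1/92) = 4076*(355581/92) = 362337039/23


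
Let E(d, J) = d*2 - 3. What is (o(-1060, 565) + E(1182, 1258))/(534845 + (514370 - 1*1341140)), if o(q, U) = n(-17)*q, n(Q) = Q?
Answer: -20381/291925 ≈ -0.069816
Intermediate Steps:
E(d, J) = -3 + 2*d (E(d, J) = 2*d - 3 = -3 + 2*d)
o(q, U) = -17*q
(o(-1060, 565) + E(1182, 1258))/(534845 + (514370 - 1*1341140)) = (-17*(-1060) + (-3 + 2*1182))/(534845 + (514370 - 1*1341140)) = (18020 + (-3 + 2364))/(534845 + (514370 - 1341140)) = (18020 + 2361)/(534845 - 826770) = 20381/(-291925) = 20381*(-1/291925) = -20381/291925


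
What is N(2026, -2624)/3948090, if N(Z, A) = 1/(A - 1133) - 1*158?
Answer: -197869/4944324710 ≈ -4.0019e-5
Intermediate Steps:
N(Z, A) = -158 + 1/(-1133 + A) (N(Z, A) = 1/(-1133 + A) - 158 = -158 + 1/(-1133 + A))
N(2026, -2624)/3948090 = ((179015 - 158*(-2624))/(-1133 - 2624))/3948090 = ((179015 + 414592)/(-3757))*(1/3948090) = -1/3757*593607*(1/3948090) = -593607/3757*1/3948090 = -197869/4944324710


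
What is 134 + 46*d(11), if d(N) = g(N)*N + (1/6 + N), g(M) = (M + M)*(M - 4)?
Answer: 235715/3 ≈ 78572.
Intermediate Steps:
g(M) = 2*M*(-4 + M) (g(M) = (2*M)*(-4 + M) = 2*M*(-4 + M))
d(N) = 1/6 + N + 2*N**2*(-4 + N) (d(N) = (2*N*(-4 + N))*N + (1/6 + N) = 2*N**2*(-4 + N) + (1/6 + N) = 1/6 + N + 2*N**2*(-4 + N))
134 + 46*d(11) = 134 + 46*(1/6 + 11 + 2*11**2*(-4 + 11)) = 134 + 46*(1/6 + 11 + 2*121*7) = 134 + 46*(1/6 + 11 + 1694) = 134 + 46*(10231/6) = 134 + 235313/3 = 235715/3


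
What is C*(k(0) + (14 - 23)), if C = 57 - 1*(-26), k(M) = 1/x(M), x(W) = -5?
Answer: -3818/5 ≈ -763.60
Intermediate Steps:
k(M) = -⅕ (k(M) = 1/(-5) = -⅕)
C = 83 (C = 57 + 26 = 83)
C*(k(0) + (14 - 23)) = 83*(-⅕ + (14 - 23)) = 83*(-⅕ - 9) = 83*(-46/5) = -3818/5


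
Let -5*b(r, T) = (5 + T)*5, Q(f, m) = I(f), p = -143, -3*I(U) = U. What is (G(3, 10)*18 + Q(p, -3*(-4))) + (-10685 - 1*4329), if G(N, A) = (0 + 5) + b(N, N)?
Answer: -45061/3 ≈ -15020.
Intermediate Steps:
I(U) = -U/3
Q(f, m) = -f/3
b(r, T) = -5 - T (b(r, T) = -(5 + T)*5/5 = -(25 + 5*T)/5 = -5 - T)
G(N, A) = -N (G(N, A) = (0 + 5) + (-5 - N) = 5 + (-5 - N) = -N)
(G(3, 10)*18 + Q(p, -3*(-4))) + (-10685 - 1*4329) = (-1*3*18 - ⅓*(-143)) + (-10685 - 1*4329) = (-3*18 + 143/3) + (-10685 - 4329) = (-54 + 143/3) - 15014 = -19/3 - 15014 = -45061/3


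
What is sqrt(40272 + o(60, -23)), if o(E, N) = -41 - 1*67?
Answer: 2*sqrt(10041) ≈ 200.41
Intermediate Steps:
o(E, N) = -108 (o(E, N) = -41 - 67 = -108)
sqrt(40272 + o(60, -23)) = sqrt(40272 - 108) = sqrt(40164) = 2*sqrt(10041)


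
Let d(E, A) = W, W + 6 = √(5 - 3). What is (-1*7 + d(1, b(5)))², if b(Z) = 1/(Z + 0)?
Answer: (13 - √2)² ≈ 134.23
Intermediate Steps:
b(Z) = 1/Z
W = -6 + √2 (W = -6 + √(5 - 3) = -6 + √2 ≈ -4.5858)
d(E, A) = -6 + √2
(-1*7 + d(1, b(5)))² = (-1*7 + (-6 + √2))² = (-7 + (-6 + √2))² = (-13 + √2)²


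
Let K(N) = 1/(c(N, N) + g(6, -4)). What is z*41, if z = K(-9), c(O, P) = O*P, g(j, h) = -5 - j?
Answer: 41/70 ≈ 0.58571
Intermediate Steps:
K(N) = 1/(-11 + N²) (K(N) = 1/(N*N + (-5 - 1*6)) = 1/(N² + (-5 - 6)) = 1/(N² - 11) = 1/(-11 + N²))
z = 1/70 (z = 1/(-11 + (-9)²) = 1/(-11 + 81) = 1/70 ≈ 0.014286)
z*41 = (1/70)*41 = 41/70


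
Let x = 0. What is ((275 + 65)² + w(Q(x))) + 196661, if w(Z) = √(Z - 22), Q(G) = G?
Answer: 312261 + I*√22 ≈ 3.1226e+5 + 4.6904*I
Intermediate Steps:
w(Z) = √(-22 + Z)
((275 + 65)² + w(Q(x))) + 196661 = ((275 + 65)² + √(-22 + 0)) + 196661 = (340² + √(-22)) + 196661 = (115600 + I*√22) + 196661 = 312261 + I*√22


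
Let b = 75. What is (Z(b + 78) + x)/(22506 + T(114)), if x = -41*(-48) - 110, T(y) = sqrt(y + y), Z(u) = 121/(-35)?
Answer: 243473659/2954698880 - 64909*sqrt(57)/8864096640 ≈ 0.082347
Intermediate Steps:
Z(u) = -121/35 (Z(u) = 121*(-1/35) = -121/35)
T(y) = sqrt(2)*sqrt(y) (T(y) = sqrt(2*y) = sqrt(2)*sqrt(y))
x = 1858 (x = 1968 - 110 = 1858)
(Z(b + 78) + x)/(22506 + T(114)) = (-121/35 + 1858)/(22506 + sqrt(2)*sqrt(114)) = 64909/(35*(22506 + 2*sqrt(57)))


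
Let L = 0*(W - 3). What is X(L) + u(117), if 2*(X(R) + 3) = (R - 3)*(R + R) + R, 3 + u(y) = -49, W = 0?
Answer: -55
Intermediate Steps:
u(y) = -52 (u(y) = -3 - 49 = -52)
L = 0 (L = 0*(0 - 3) = 0*(-3) = 0)
X(R) = -3 + R/2 + R*(-3 + R) (X(R) = -3 + ((R - 3)*(R + R) + R)/2 = -3 + ((-3 + R)*(2*R) + R)/2 = -3 + (2*R*(-3 + R) + R)/2 = -3 + (R + 2*R*(-3 + R))/2 = -3 + (R/2 + R*(-3 + R)) = -3 + R/2 + R*(-3 + R))
X(L) + u(117) = (-3 + 0**2 - 5/2*0) - 52 = (-3 + 0 + 0) - 52 = -3 - 52 = -55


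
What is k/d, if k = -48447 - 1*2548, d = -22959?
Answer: 50995/22959 ≈ 2.2211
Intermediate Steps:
k = -50995 (k = -48447 - 2548 = -50995)
k/d = -50995/(-22959) = -50995*(-1/22959) = 50995/22959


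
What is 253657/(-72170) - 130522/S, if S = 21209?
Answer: -14799584053/1530653530 ≈ -9.6688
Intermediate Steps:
253657/(-72170) - 130522/S = 253657/(-72170) - 130522/21209 = 253657*(-1/72170) - 130522*1/21209 = -253657/72170 - 130522/21209 = -14799584053/1530653530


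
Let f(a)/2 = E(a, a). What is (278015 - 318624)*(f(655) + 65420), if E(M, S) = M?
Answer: -2709838570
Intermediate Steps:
f(a) = 2*a
(278015 - 318624)*(f(655) + 65420) = (278015 - 318624)*(2*655 + 65420) = -40609*(1310 + 65420) = -40609*66730 = -2709838570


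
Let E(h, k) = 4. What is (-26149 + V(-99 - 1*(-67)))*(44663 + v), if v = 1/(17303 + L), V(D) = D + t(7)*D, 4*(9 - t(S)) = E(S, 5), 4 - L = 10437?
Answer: -8111791898407/6870 ≈ -1.1808e+9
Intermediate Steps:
L = -10433 (L = 4 - 1*10437 = 4 - 10437 = -10433)
t(S) = 8 (t(S) = 9 - ¼*4 = 9 - 1 = 8)
V(D) = 9*D (V(D) = D + 8*D = 9*D)
v = 1/6870 (v = 1/(17303 - 10433) = 1/6870 ≈ 0.00014556)
(-26149 + V(-99 - 1*(-67)))*(44663 + v) = (-26149 + 9*(-99 - 1*(-67)))*(44663 + 1/6870) = (-26149 + 9*(-99 + 67))*(306834811/6870) = (-26149 + 9*(-32))*(306834811/6870) = (-26149 - 288)*(306834811/6870) = -26437*306834811/6870 = -8111791898407/6870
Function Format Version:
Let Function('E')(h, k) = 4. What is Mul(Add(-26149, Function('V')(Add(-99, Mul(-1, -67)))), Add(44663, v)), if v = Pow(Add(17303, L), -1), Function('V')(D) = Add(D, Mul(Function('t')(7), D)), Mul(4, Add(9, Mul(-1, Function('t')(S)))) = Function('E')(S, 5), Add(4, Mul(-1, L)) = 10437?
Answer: Rational(-8111791898407, 6870) ≈ -1.1808e+9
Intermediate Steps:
L = -10433 (L = Add(4, Mul(-1, 10437)) = Add(4, -10437) = -10433)
Function('t')(S) = 8 (Function('t')(S) = Add(9, Mul(Rational(-1, 4), 4)) = Add(9, -1) = 8)
Function('V')(D) = Mul(9, D) (Function('V')(D) = Add(D, Mul(8, D)) = Mul(9, D))
v = Rational(1, 6870) (v = Pow(Add(17303, -10433), -1) = Pow(6870, -1) = Rational(1, 6870) ≈ 0.00014556)
Mul(Add(-26149, Function('V')(Add(-99, Mul(-1, -67)))), Add(44663, v)) = Mul(Add(-26149, Mul(9, Add(-99, Mul(-1, -67)))), Add(44663, Rational(1, 6870))) = Mul(Add(-26149, Mul(9, Add(-99, 67))), Rational(306834811, 6870)) = Mul(Add(-26149, Mul(9, -32)), Rational(306834811, 6870)) = Mul(Add(-26149, -288), Rational(306834811, 6870)) = Mul(-26437, Rational(306834811, 6870)) = Rational(-8111791898407, 6870)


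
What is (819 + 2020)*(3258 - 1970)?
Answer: 3656632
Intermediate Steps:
(819 + 2020)*(3258 - 1970) = 2839*1288 = 3656632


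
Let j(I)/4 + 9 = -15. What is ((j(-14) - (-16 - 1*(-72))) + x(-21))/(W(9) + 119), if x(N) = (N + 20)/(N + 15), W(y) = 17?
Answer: -911/816 ≈ -1.1164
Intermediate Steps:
j(I) = -96 (j(I) = -36 + 4*(-15) = -36 - 60 = -96)
x(N) = (20 + N)/(15 + N)
((j(-14) - (-16 - 1*(-72))) + x(-21))/(W(9) + 119) = ((-96 - (-16 - 1*(-72))) + (20 - 21)/(15 - 21))/(17 + 119) = ((-96 - (-16 + 72)) - 1/(-6))/136 = ((-96 - 1*56) - ⅙*(-1))*(1/136) = ((-96 - 56) + ⅙)*(1/136) = (-152 + ⅙)*(1/136) = -911/6*1/136 = -911/816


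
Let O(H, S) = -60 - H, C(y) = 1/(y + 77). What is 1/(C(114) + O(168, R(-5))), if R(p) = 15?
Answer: -191/43547 ≈ -0.0043861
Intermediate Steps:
C(y) = 1/(77 + y)
1/(C(114) + O(168, R(-5))) = 1/(1/(77 + 114) + (-60 - 1*168)) = 1/(1/191 + (-60 - 168)) = 1/(1/191 - 228) = 1/(-43547/191) = -191/43547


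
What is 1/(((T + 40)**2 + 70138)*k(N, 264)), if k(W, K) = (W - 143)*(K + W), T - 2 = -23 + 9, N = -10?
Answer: -1/2756170764 ≈ -3.6282e-10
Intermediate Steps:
T = -12 (T = 2 + (-23 + 9) = 2 - 14 = -12)
k(W, K) = (-143 + W)*(K + W)
1/(((T + 40)**2 + 70138)*k(N, 264)) = 1/(((-12 + 40)**2 + 70138)*((-10)**2 - 143*264 - 143*(-10) + 264*(-10))) = 1/((28**2 + 70138)*(100 - 37752 + 1430 - 2640)) = 1/((784 + 70138)*(-38862)) = -1/38862/70922 = (1/70922)*(-1/38862) = -1/2756170764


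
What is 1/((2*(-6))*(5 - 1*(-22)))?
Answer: -1/324 ≈ -0.0030864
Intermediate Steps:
1/((2*(-6))*(5 - 1*(-22))) = 1/(-12*(5 + 22)) = 1/(-12*27) = 1/(-324) = -1/324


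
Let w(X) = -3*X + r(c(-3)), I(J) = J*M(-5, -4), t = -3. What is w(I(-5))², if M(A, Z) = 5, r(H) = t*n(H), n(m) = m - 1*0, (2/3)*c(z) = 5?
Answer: 11025/4 ≈ 2756.3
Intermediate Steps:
c(z) = 15/2 (c(z) = (3/2)*5 = 15/2)
n(m) = m (n(m) = m + 0 = m)
r(H) = -3*H
I(J) = 5*J (I(J) = J*5 = 5*J)
w(X) = -45/2 - 3*X (w(X) = -3*X - 3*15/2 = -3*X - 45/2 = -45/2 - 3*X)
w(I(-5))² = (-45/2 - 15*(-5))² = (-45/2 - 3*(-25))² = (-45/2 + 75)² = (105/2)² = 11025/4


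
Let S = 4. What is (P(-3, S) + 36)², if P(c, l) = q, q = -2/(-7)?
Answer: 64516/49 ≈ 1316.7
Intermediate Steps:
q = 2/7 (q = -2*(-⅐) = 2/7 ≈ 0.28571)
P(c, l) = 2/7
(P(-3, S) + 36)² = (2/7 + 36)² = (254/7)² = 64516/49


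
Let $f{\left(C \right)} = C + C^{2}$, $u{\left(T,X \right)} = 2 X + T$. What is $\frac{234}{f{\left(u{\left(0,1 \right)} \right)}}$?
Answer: $39$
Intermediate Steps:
$u{\left(T,X \right)} = T + 2 X$
$\frac{234}{f{\left(u{\left(0,1 \right)} \right)}} = \frac{234}{\left(0 + 2 \cdot 1\right) \left(1 + \left(0 + 2 \cdot 1\right)\right)} = \frac{234}{\left(0 + 2\right) \left(1 + \left(0 + 2\right)\right)} = \frac{234}{2 \left(1 + 2\right)} = \frac{234}{2 \cdot 3} = \frac{234}{6} = 234 \cdot \frac{1}{6} = 39$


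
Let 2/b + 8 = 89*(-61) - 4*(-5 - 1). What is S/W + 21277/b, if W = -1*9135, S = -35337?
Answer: -350699937487/6090 ≈ -5.7586e+7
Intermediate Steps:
b = -2/5413 (b = 2/(-8 + (89*(-61) - 4*(-5 - 1))) = 2/(-8 + (-5429 - 4*(-6))) = 2/(-8 + (-5429 + 24)) = 2/(-8 - 5405) = 2/(-5413) = 2*(-1/5413) = -2/5413 ≈ -0.00036948)
W = -9135
S/W + 21277/b = -35337/(-9135) + 21277/(-2/5413) = -35337*(-1/9135) + 21277*(-5413/2) = 11779/3045 - 115172401/2 = -350699937487/6090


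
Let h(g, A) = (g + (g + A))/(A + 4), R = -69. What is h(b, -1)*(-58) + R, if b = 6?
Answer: -845/3 ≈ -281.67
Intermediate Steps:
h(g, A) = (A + 2*g)/(4 + A) (h(g, A) = (g + (A + g))/(4 + A) = (A + 2*g)/(4 + A))
h(b, -1)*(-58) + R = ((-1 + 2*6)/(4 - 1))*(-58) - 69 = ((-1 + 12)/3)*(-58) - 69 = ((⅓)*11)*(-58) - 69 = (11/3)*(-58) - 69 = -638/3 - 69 = -845/3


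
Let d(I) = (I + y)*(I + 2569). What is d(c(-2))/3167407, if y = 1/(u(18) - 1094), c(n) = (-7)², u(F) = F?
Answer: 69014407/1704064966 ≈ 0.040500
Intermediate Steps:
c(n) = 49
y = -1/1076 (y = 1/(18 - 1094) = 1/(-1076) = -1/1076 ≈ -0.00092937)
d(I) = (2569 + I)*(-1/1076 + I) (d(I) = (I - 1/1076)*(I + 2569) = (-1/1076 + I)*(2569 + I) = (2569 + I)*(-1/1076 + I))
d(c(-2))/3167407 = (-2569/1076 + 49² + (2764243/1076)*49)/3167407 = (-2569/1076 + 2401 + 135447907/1076)*(1/3167407) = (69014407/538)*(1/3167407) = 69014407/1704064966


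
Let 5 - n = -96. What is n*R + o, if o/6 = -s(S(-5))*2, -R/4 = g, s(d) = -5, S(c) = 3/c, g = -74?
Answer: 29956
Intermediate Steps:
R = 296 (R = -4*(-74) = 296)
n = 101 (n = 5 - 1*(-96) = 5 + 96 = 101)
o = 60 (o = 6*(-1*(-5)*2) = 6*(5*2) = 6*10 = 60)
n*R + o = 101*296 + 60 = 29896 + 60 = 29956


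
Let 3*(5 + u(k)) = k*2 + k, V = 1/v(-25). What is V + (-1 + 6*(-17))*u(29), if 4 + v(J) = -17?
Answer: -51913/21 ≈ -2472.0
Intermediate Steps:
v(J) = -21 (v(J) = -4 - 17 = -21)
V = -1/21 (V = 1/(-21) = -1/21 ≈ -0.047619)
u(k) = -5 + k (u(k) = -5 + (k*2 + k)/3 = -5 + (2*k + k)/3 = -5 + (3*k)/3 = -5 + k)
V + (-1 + 6*(-17))*u(29) = -1/21 + (-1 + 6*(-17))*(-5 + 29) = -1/21 + (-1 - 102)*24 = -1/21 - 103*24 = -1/21 - 2472 = -51913/21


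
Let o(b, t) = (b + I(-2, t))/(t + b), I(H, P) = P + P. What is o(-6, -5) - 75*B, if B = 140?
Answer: -115484/11 ≈ -10499.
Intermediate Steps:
I(H, P) = 2*P
o(b, t) = (b + 2*t)/(b + t) (o(b, t) = (b + 2*t)/(t + b) = (b + 2*t)/(b + t))
o(-6, -5) - 75*B = (-6 + 2*(-5))/(-6 - 5) - 75*140 = (-6 - 10)/(-11) - 10500 = -1/11*(-16) - 10500 = 16/11 - 10500 = -115484/11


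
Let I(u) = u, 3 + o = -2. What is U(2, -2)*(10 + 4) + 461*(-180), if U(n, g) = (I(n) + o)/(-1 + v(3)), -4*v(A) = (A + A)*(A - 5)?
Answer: -83001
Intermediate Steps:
o = -5 (o = -3 - 2 = -5)
v(A) = -A*(-5 + A)/2 (v(A) = -(A + A)*(A - 5)/4 = -2*A*(-5 + A)/4 = -A*(-5 + A)/2)
U(n, g) = -5/2 + n/2 (U(n, g) = (n - 5)/(-1 + (1/2)*3*(5 - 1*3)) = (-5 + n)/(-1 + (1/2)*3*(5 - 3)) = (-5 + n)/(-1 + (1/2)*3*2) = (-5 + n)/(-1 + 3) = (-5 + n)/2 = (-5 + n)*(1/2) = -5/2 + n/2)
U(2, -2)*(10 + 4) + 461*(-180) = (-5/2 + (1/2)*2)*(10 + 4) + 461*(-180) = (-5/2 + 1)*14 - 82980 = -3/2*14 - 82980 = -21 - 82980 = -83001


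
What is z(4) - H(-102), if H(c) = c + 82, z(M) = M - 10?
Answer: 14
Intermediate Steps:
z(M) = -10 + M
H(c) = 82 + c
z(4) - H(-102) = (-10 + 4) - (82 - 102) = -6 - 1*(-20) = -6 + 20 = 14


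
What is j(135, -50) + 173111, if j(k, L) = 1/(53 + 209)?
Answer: 45355083/262 ≈ 1.7311e+5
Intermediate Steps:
j(k, L) = 1/262
j(135, -50) + 173111 = 1/262 + 173111 = 45355083/262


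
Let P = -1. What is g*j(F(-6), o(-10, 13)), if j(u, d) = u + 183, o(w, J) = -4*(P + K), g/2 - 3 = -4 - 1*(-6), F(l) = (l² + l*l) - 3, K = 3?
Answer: 2520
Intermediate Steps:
F(l) = -3 + 2*l² (F(l) = (l² + l²) - 3 = 2*l² - 3 = -3 + 2*l²)
g = 10 (g = 6 + 2*(-4 - 1*(-6)) = 6 + 2*(-4 + 6) = 6 + 2*2 = 6 + 4 = 10)
o(w, J) = -8 (o(w, J) = -4*(-1 + 3) = -4*2 = -8)
j(u, d) = 183 + u
g*j(F(-6), o(-10, 13)) = 10*(183 + (-3 + 2*(-6)²)) = 10*(183 + (-3 + 2*36)) = 10*(183 + (-3 + 72)) = 10*(183 + 69) = 10*252 = 2520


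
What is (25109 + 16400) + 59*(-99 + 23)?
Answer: 37025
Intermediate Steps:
(25109 + 16400) + 59*(-99 + 23) = 41509 + 59*(-76) = 41509 - 4484 = 37025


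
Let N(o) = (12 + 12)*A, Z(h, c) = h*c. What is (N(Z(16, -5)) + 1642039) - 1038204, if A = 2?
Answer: 603883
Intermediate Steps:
Z(h, c) = c*h
N(o) = 48 (N(o) = (12 + 12)*2 = 24*2 = 48)
(N(Z(16, -5)) + 1642039) - 1038204 = (48 + 1642039) - 1038204 = 1642087 - 1038204 = 603883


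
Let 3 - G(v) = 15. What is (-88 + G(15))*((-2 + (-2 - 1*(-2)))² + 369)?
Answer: -37300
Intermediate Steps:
G(v) = -12 (G(v) = 3 - 1*15 = 3 - 15 = -12)
(-88 + G(15))*((-2 + (-2 - 1*(-2)))² + 369) = (-88 - 12)*((-2 + (-2 - 1*(-2)))² + 369) = -100*((-2 + (-2 + 2))² + 369) = -100*((-2 + 0)² + 369) = -100*((-2)² + 369) = -100*(4 + 369) = -100*373 = -37300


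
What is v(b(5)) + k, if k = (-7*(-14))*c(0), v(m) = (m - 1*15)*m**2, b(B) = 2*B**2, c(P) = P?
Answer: 87500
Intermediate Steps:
v(m) = m**2*(-15 + m) (v(m) = (m - 15)*m**2 = (-15 + m)*m**2 = m**2*(-15 + m))
k = 0 (k = -7*(-14)*0 = 98*0 = 0)
v(b(5)) + k = (2*5**2)**2*(-15 + 2*5**2) + 0 = (2*25)**2*(-15 + 2*25) + 0 = 50**2*(-15 + 50) + 0 = 2500*35 + 0 = 87500 + 0 = 87500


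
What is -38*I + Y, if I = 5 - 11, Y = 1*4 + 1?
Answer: 233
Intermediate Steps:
Y = 5 (Y = 4 + 1 = 5)
I = -6
-38*I + Y = -38*(-6) + 5 = 228 + 5 = 233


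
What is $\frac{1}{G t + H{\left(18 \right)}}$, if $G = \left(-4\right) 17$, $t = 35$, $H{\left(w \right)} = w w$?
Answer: $- \frac{1}{2056} \approx -0.00048638$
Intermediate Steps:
$H{\left(w \right)} = w^{2}$
$G = -68$
$\frac{1}{G t + H{\left(18 \right)}} = \frac{1}{\left(-68\right) 35 + 18^{2}} = \frac{1}{-2380 + 324} = \frac{1}{-2056} = - \frac{1}{2056}$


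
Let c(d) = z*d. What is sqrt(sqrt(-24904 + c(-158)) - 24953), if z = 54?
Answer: sqrt(-24953 + 2*I*sqrt(8359)) ≈ 0.5788 + 157.97*I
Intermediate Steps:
c(d) = 54*d
sqrt(sqrt(-24904 + c(-158)) - 24953) = sqrt(sqrt(-24904 + 54*(-158)) - 24953) = sqrt(sqrt(-24904 - 8532) - 24953) = sqrt(sqrt(-33436) - 24953) = sqrt(2*I*sqrt(8359) - 24953) = sqrt(-24953 + 2*I*sqrt(8359))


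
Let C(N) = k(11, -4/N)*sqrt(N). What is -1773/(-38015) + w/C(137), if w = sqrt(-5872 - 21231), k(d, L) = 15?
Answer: 1773/38015 + I*sqrt(3713111)/2055 ≈ 0.04664 + 0.93769*I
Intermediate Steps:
w = I*sqrt(27103) (w = sqrt(-27103) = I*sqrt(27103) ≈ 164.63*I)
C(N) = 15*sqrt(N)
-1773/(-38015) + w/C(137) = -1773/(-38015) + (I*sqrt(27103))/((15*sqrt(137))) = -1773*(-1/38015) + (I*sqrt(27103))*(sqrt(137)/2055) = 1773/38015 + I*sqrt(3713111)/2055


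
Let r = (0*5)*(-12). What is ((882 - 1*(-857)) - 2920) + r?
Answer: -1181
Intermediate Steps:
r = 0 (r = 0*(-12) = 0)
((882 - 1*(-857)) - 2920) + r = ((882 - 1*(-857)) - 2920) + 0 = ((882 + 857) - 2920) + 0 = (1739 - 2920) + 0 = -1181 + 0 = -1181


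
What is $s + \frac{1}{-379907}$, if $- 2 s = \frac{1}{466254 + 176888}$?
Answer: $- \frac{1666191}{488668295588} \approx -3.4097 \cdot 10^{-6}$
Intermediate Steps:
$s = - \frac{1}{1286284}$ ($s = - \frac{1}{2 \left(466254 + 176888\right)} = - \frac{1}{2 \cdot 643142} = \left(- \frac{1}{2}\right) \frac{1}{643142} = - \frac{1}{1286284} \approx -7.7743 \cdot 10^{-7}$)
$s + \frac{1}{-379907} = - \frac{1}{1286284} + \frac{1}{-379907} = - \frac{1}{1286284} - \frac{1}{379907} = - \frac{1666191}{488668295588}$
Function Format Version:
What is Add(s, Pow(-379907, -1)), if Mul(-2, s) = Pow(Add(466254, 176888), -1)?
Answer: Rational(-1666191, 488668295588) ≈ -3.4097e-6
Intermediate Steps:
s = Rational(-1, 1286284) (s = Mul(Rational(-1, 2), Pow(Add(466254, 176888), -1)) = Mul(Rational(-1, 2), Pow(643142, -1)) = Mul(Rational(-1, 2), Rational(1, 643142)) = Rational(-1, 1286284) ≈ -7.7743e-7)
Add(s, Pow(-379907, -1)) = Add(Rational(-1, 1286284), Pow(-379907, -1)) = Add(Rational(-1, 1286284), Rational(-1, 379907)) = Rational(-1666191, 488668295588)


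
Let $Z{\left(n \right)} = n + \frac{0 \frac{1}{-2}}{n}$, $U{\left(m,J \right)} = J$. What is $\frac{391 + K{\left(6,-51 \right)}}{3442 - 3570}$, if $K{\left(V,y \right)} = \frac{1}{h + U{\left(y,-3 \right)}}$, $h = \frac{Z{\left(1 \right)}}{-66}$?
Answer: $- \frac{77743}{25472} \approx -3.0521$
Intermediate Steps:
$Z{\left(n \right)} = n$ ($Z{\left(n \right)} = n + \frac{0 \left(- \frac{1}{2}\right)}{n} = n + \frac{0}{n} = n + 0 = n$)
$h = - \frac{1}{66}$ ($h = 1 \frac{1}{-66} = 1 \left(- \frac{1}{66}\right) = - \frac{1}{66} \approx -0.015152$)
$K{\left(V,y \right)} = - \frac{66}{199}$ ($K{\left(V,y \right)} = \frac{1}{- \frac{1}{66} - 3} = \frac{1}{- \frac{199}{66}} = - \frac{66}{199}$)
$\frac{391 + K{\left(6,-51 \right)}}{3442 - 3570} = \frac{391 - \frac{66}{199}}{3442 - 3570} = \frac{77743}{199 \left(-128\right)} = \frac{77743}{199} \left(- \frac{1}{128}\right) = - \frac{77743}{25472}$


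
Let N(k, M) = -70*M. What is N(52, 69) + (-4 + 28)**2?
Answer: -4254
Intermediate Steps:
N(52, 69) + (-4 + 28)**2 = -70*69 + (-4 + 28)**2 = -4830 + 24**2 = -4830 + 576 = -4254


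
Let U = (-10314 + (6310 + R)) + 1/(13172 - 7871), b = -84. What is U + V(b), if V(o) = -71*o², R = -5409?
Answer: -2705572088/5301 ≈ -5.1039e+5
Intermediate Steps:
U = -49898312/5301 (U = (-10314 + (6310 - 5409)) + 1/(13172 - 7871) = (-10314 + 901) + 1/5301 = -9413 + 1/5301 = -49898312/5301 ≈ -9413.0)
U + V(b) = -49898312/5301 - 71*(-84)² = -49898312/5301 - 71*7056 = -49898312/5301 - 500976 = -2705572088/5301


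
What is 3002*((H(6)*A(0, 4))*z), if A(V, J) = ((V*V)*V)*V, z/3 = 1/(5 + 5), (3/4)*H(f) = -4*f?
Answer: 0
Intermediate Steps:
H(f) = -16*f/3 (H(f) = 4*(-4*f)/3 = -16*f/3)
z = 3/10 (z = 3/(5 + 5) = 3/10 ≈ 0.30000)
A(V, J) = V**4 (A(V, J) = (V**2*V)*V = V**3*V = V**4)
3002*((H(6)*A(0, 4))*z) = 3002*((-16/3*6*0**4)*(3/10)) = 3002*(-32*0*(3/10)) = 3002*(0*(3/10)) = 3002*0 = 0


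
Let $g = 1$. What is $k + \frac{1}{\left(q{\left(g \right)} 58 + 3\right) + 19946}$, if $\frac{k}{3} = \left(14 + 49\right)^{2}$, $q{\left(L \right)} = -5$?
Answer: $\frac{234079714}{19659} \approx 11907.0$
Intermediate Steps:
$k = 11907$ ($k = 3 \left(14 + 49\right)^{2} = 3 \cdot 63^{2} = 3 \cdot 3969 = 11907$)
$k + \frac{1}{\left(q{\left(g \right)} 58 + 3\right) + 19946} = 11907 + \frac{1}{\left(\left(-5\right) 58 + 3\right) + 19946} = 11907 + \frac{1}{\left(-290 + 3\right) + 19946} = 11907 + \frac{1}{-287 + 19946} = 11907 + \frac{1}{19659} = \frac{234079714}{19659}$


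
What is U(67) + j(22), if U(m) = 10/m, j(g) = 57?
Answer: 3829/67 ≈ 57.149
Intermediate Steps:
U(67) + j(22) = 10/67 + 57 = 3829/67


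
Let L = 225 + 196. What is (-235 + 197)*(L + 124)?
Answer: -20710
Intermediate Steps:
L = 421
(-235 + 197)*(L + 124) = (-235 + 197)*(421 + 124) = -38*545 = -20710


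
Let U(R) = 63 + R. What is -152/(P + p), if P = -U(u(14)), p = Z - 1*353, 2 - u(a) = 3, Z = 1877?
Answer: -76/731 ≈ -0.10397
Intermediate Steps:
u(a) = -1 (u(a) = 2 - 1*3 = 2 - 3 = -1)
p = 1524 (p = 1877 - 1*353 = 1877 - 353 = 1524)
P = -62 (P = -(63 - 1) = -1*62 = -62)
-152/(P + p) = -152/(-62 + 1524) = -152/1462 = (1/1462)*(-152) = -76/731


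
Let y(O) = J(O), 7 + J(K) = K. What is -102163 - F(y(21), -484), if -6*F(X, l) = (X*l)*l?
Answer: 1333303/3 ≈ 4.4443e+5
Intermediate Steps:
J(K) = -7 + K
y(O) = -7 + O
F(X, l) = -X*l**2/6 (F(X, l) = -X*l*l/6 = -X*l**2/6)
-102163 - F(y(21), -484) = -102163 - (-1)*(-7 + 21)*(-484)**2/6 = -102163 - (-1)*14*234256/6 = -102163 - 1*(-1639792/3) = -102163 + 1639792/3 = 1333303/3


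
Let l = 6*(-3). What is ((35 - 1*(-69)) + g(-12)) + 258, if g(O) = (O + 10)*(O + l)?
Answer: 422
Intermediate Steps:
l = -18
g(O) = (-18 + O)*(10 + O) (g(O) = (O + 10)*(O - 18) = (10 + O)*(-18 + O) = (-18 + O)*(10 + O))
((35 - 1*(-69)) + g(-12)) + 258 = ((35 - 1*(-69)) + (-180 + (-12)**2 - 8*(-12))) + 258 = ((35 + 69) + (-180 + 144 + 96)) + 258 = (104 + 60) + 258 = 164 + 258 = 422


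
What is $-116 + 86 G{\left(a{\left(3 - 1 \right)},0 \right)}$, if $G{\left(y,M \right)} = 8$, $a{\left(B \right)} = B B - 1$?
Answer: $572$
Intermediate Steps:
$a{\left(B \right)} = -1 + B^{2}$ ($a{\left(B \right)} = B^{2} - 1 = -1 + B^{2}$)
$-116 + 86 G{\left(a{\left(3 - 1 \right)},0 \right)} = -116 + 86 \cdot 8 = -116 + 688 = 572$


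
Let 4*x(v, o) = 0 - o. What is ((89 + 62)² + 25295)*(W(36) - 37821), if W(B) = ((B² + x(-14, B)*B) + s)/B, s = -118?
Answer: -1817897872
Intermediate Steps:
x(v, o) = -o/4 (x(v, o) = (0 - o)/4 = (-o)/4 = -o/4)
W(B) = (-118 + 3*B²/4)/B (W(B) = ((B² + (-B/4)*B) - 118)/B = ((B² - B²/4) - 118)/B = (3*B²/4 - 118)/B = (-118 + 3*B²/4)/B)
((89 + 62)² + 25295)*(W(36) - 37821) = ((89 + 62)² + 25295)*((-118/36 + (¾)*36) - 37821) = (151² + 25295)*((-118*1/36 + 27) - 37821) = (22801 + 25295)*((-59/18 + 27) - 37821) = 48096*(427/18 - 37821) = 48096*(-680351/18) = -1817897872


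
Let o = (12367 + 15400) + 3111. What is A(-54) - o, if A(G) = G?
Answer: -30932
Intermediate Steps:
o = 30878 (o = 27767 + 3111 = 30878)
A(-54) - o = -54 - 1*30878 = -54 - 30878 = -30932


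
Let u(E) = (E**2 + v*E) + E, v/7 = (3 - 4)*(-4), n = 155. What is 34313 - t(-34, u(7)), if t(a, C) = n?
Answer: 34158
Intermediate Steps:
v = 28 (v = 7*((3 - 4)*(-4)) = 7*(-1*(-4)) = 7*4 = 28)
u(E) = E**2 + 29*E (u(E) = (E**2 + 28*E) + E = E**2 + 29*E)
t(a, C) = 155
34313 - t(-34, u(7)) = 34313 - 1*155 = 34313 - 155 = 34158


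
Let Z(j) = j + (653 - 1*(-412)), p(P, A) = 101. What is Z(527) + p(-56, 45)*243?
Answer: 26135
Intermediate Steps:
Z(j) = 1065 + j (Z(j) = j + (653 + 412) = j + 1065 = 1065 + j)
Z(527) + p(-56, 45)*243 = (1065 + 527) + 101*243 = 1592 + 24543 = 26135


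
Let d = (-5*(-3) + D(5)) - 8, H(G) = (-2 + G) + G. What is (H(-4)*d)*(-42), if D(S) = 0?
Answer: 2940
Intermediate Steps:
H(G) = -2 + 2*G
d = 7 (d = (-5*(-3) + 0) - 8 = (15 + 0) - 8 = 15 - 8 = 7)
(H(-4)*d)*(-42) = ((-2 + 2*(-4))*7)*(-42) = ((-2 - 8)*7)*(-42) = -10*7*(-42) = -70*(-42) = 2940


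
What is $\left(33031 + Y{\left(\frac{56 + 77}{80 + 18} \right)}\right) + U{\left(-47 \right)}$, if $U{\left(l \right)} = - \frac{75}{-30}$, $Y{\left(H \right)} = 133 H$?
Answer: $33214$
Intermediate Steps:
$U{\left(l \right)} = \frac{5}{2}$ ($U{\left(l \right)} = \left(-75\right) \left(- \frac{1}{30}\right) = \frac{5}{2}$)
$\left(33031 + Y{\left(\frac{56 + 77}{80 + 18} \right)}\right) + U{\left(-47 \right)} = \left(33031 + 133 \frac{56 + 77}{80 + 18}\right) + \frac{5}{2} = \left(33031 + 133 \cdot \frac{133}{98}\right) + \frac{5}{2} = \left(33031 + 133 \cdot 133 \cdot \frac{1}{98}\right) + \frac{5}{2} = \left(33031 + 133 \cdot \frac{19}{14}\right) + \frac{5}{2} = \left(33031 + \frac{361}{2}\right) + \frac{5}{2} = \frac{66423}{2} + \frac{5}{2} = 33214$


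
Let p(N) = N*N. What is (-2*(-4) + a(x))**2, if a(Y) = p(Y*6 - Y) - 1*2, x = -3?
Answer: 53361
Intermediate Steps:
p(N) = N**2
a(Y) = -2 + 25*Y**2 (a(Y) = (Y*6 - Y)**2 - 1*2 = (6*Y - Y)**2 - 2 = (5*Y)**2 - 2 = 25*Y**2 - 2 = -2 + 25*Y**2)
(-2*(-4) + a(x))**2 = (-2*(-4) + (-2 + 25*(-3)**2))**2 = (8 + (-2 + 25*9))**2 = (8 + (-2 + 225))**2 = (8 + 223)**2 = 231**2 = 53361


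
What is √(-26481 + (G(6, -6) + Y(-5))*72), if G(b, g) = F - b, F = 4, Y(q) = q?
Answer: I*√26985 ≈ 164.27*I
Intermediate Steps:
G(b, g) = 4 - b
√(-26481 + (G(6, -6) + Y(-5))*72) = √(-26481 + ((4 - 1*6) - 5)*72) = √(-26481 + ((4 - 6) - 5)*72) = √(-26481 + (-2 - 5)*72) = √(-26481 - 7*72) = √(-26481 - 504) = √(-26985) = I*√26985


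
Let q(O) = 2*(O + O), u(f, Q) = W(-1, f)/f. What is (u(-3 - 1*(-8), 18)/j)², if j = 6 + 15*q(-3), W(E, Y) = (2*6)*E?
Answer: 4/21025 ≈ 0.00019025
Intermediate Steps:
W(E, Y) = 12*E
u(f, Q) = -12/f (u(f, Q) = (12*(-1))/f = -12/f)
q(O) = 4*O (q(O) = 2*(2*O) = 4*O)
j = -174 (j = 6 + 15*(4*(-3)) = 6 + 15*(-12) = 6 - 180 = -174)
(u(-3 - 1*(-8), 18)/j)² = (-12/(-3 - 1*(-8))/(-174))² = (-12/(-3 + 8)*(-1/174))² = (-12/5*(-1/174))² = (2/145)² = 4/21025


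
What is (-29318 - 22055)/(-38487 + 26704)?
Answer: 51373/11783 ≈ 4.3599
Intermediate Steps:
(-29318 - 22055)/(-38487 + 26704) = -51373/(-11783) = -51373*(-1/11783) = 51373/11783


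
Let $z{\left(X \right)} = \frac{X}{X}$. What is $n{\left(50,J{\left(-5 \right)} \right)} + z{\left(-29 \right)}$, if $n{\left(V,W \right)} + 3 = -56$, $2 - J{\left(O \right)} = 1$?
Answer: $-58$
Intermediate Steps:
$z{\left(X \right)} = 1$
$J{\left(O \right)} = 1$ ($J{\left(O \right)} = 2 - 1 = 1$)
$n{\left(V,W \right)} = -59$ ($n{\left(V,W \right)} = -3 - 56 = -59$)
$n{\left(50,J{\left(-5 \right)} \right)} + z{\left(-29 \right)} = -59 + 1 = -58$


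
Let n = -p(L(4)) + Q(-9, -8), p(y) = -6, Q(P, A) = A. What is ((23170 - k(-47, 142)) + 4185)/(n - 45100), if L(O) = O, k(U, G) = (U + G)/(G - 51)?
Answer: -1244605/2052141 ≈ -0.60649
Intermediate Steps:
k(U, G) = (G + U)/(-51 + G)
n = -2 (n = -1*(-6) - 8 = 6 - 8 = -2)
((23170 - k(-47, 142)) + 4185)/(n - 45100) = ((23170 - (142 - 47)/(-51 + 142)) + 4185)/(-2 - 45100) = ((23170 - 95/91) + 4185)/(-45102) = ((23170 - 95/91) + 4185)*(-1/45102) = (2108375/91 + 4185)*(-1/45102) = (2489210/91)*(-1/45102) = -1244605/2052141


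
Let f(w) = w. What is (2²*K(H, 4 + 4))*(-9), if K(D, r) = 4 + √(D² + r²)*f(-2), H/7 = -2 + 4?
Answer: -144 + 144*√65 ≈ 1017.0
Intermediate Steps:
H = 14 (H = 7*(-2 + 4) = 7*2 = 14)
K(D, r) = 4 - 2*√(D² + r²) (K(D, r) = 4 + √(D² + r²)*(-2) = 4 - 2*√(D² + r²))
(2²*K(H, 4 + 4))*(-9) = (2²*(4 - 2*√(14² + (4 + 4)²)))*(-9) = (4*(4 - 2*√(196 + 8²)))*(-9) = (4*(4 - 2*√(196 + 64)))*(-9) = (4*(4 - 4*√65))*(-9) = (16 - 16*√65)*(-9) = -144 + 144*√65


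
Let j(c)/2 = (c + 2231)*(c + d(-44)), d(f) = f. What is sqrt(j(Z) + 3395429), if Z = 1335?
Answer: sqrt(12602841) ≈ 3550.0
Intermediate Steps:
j(c) = 2*(-44 + c)*(2231 + c) (j(c) = 2*((c + 2231)*(c - 44)) = 2*((2231 + c)*(-44 + c)) = 2*((-44 + c)*(2231 + c)) = 2*(-44 + c)*(2231 + c))
sqrt(j(Z) + 3395429) = sqrt((-196328 + 2*1335**2 + 4374*1335) + 3395429) = sqrt((-196328 + 2*1782225 + 5839290) + 3395429) = sqrt((-196328 + 3564450 + 5839290) + 3395429) = sqrt(9207412 + 3395429) = sqrt(12602841)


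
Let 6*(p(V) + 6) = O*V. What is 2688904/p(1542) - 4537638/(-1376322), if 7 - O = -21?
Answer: 311118612359/824646265 ≈ 377.28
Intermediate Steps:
O = 28 (O = 7 - 1*(-21) = 7 + 21 = 28)
p(V) = -6 + 14*V/3 (p(V) = -6 + (28*V)/6 = -6 + 14*V/3)
2688904/p(1542) - 4537638/(-1376322) = 2688904/(-6 + (14/3)*1542) - 4537638/(-1376322) = 2688904/(-6 + 7196) - 4537638*(-1/1376322) = 2688904/7190 + 756273/229387 = 2688904*(1/7190) + 756273/229387 = 1344452/3595 + 756273/229387 = 311118612359/824646265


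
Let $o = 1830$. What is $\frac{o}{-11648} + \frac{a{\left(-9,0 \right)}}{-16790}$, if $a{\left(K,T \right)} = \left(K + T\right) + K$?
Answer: $- \frac{7629009}{48892480} \approx -0.15604$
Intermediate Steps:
$a{\left(K,T \right)} = T + 2 K$
$\frac{o}{-11648} + \frac{a{\left(-9,0 \right)}}{-16790} = \frac{1830}{-11648} + \frac{0 + 2 \left(-9\right)}{-16790} = 1830 \left(- \frac{1}{11648}\right) + \left(0 - 18\right) \left(- \frac{1}{16790}\right) = - \frac{915}{5824} - - \frac{9}{8395} = - \frac{915}{5824} + \frac{9}{8395} = - \frac{7629009}{48892480}$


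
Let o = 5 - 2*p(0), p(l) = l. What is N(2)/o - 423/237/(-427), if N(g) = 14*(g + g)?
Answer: 1889753/168665 ≈ 11.204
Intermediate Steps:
N(g) = 28*g (N(g) = 14*(2*g) = 28*g)
o = 5 (o = 5 - 2*0 = 5 + 0 = 5)
N(2)/o - 423/237/(-427) = (28*2)/5 - 423/237/(-427) = 56*(⅕) - 423*1/237*(-1/427) = 56/5 - 141/79*(-1/427) = 56/5 + 141/33733 = 1889753/168665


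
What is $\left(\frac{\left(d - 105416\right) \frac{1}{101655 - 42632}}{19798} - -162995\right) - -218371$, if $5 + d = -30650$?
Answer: $\frac{445640416409493}{1168537354} \approx 3.8137 \cdot 10^{5}$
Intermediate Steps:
$d = -30655$ ($d = -5 - 30650 = -30655$)
$\left(\frac{\left(d - 105416\right) \frac{1}{101655 - 42632}}{19798} - -162995\right) - -218371 = \left(\frac{\left(-30655 - 105416\right) \frac{1}{101655 - 42632}}{19798} - -162995\right) - -218371 = \left(- \frac{136071}{59023} \cdot \frac{1}{19798} + 162995\right) + 218371 = \left(\left(-136071\right) \frac{1}{59023} \cdot \frac{1}{19798} + 162995\right) + 218371 = \left(\left(- \frac{136071}{59023}\right) \frac{1}{19798} + 162995\right) + 218371 = \left(- \frac{136071}{1168537354} + 162995\right) + 218371 = \frac{190465745879159}{1168537354} + 218371 = \frac{445640416409493}{1168537354}$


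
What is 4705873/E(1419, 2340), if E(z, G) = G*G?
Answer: 4705873/5475600 ≈ 0.85943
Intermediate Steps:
E(z, G) = G²
4705873/E(1419, 2340) = 4705873/(2340²) = 4705873/5475600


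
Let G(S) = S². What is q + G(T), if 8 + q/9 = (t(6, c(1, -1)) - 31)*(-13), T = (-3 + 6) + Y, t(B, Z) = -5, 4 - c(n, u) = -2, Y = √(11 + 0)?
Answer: 4160 + 6*√11 ≈ 4179.9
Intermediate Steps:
Y = √11 ≈ 3.3166
c(n, u) = 6 (c(n, u) = 4 - 1*(-2) = 4 + 2 = 6)
T = 3 + √11 (T = (-3 + 6) + √11 = 3 + √11 ≈ 6.3166)
q = 4140 (q = -72 + 9*((-5 - 31)*(-13)) = -72 + 9*(-36*(-13)) = -72 + 9*468 = -72 + 4212 = 4140)
q + G(T) = 4140 + (3 + √11)²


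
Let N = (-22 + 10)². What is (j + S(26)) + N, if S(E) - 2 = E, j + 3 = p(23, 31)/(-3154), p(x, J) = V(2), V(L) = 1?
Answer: 533025/3154 ≈ 169.00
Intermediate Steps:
p(x, J) = 1
N = 144 (N = (-12)² = 144)
j = -9463/3154 (j = -3 + 1/(-3154) = -3 + 1*(-1/3154) = -3 - 1/3154 = -9463/3154 ≈ -3.0003)
S(E) = 2 + E
(j + S(26)) + N = (-9463/3154 + (2 + 26)) + 144 = (-9463/3154 + 28) + 144 = 78849/3154 + 144 = 533025/3154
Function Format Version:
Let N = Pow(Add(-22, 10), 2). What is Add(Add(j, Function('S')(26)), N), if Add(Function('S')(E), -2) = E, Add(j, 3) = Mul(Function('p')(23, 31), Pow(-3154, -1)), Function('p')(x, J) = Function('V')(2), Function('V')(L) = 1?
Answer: Rational(533025, 3154) ≈ 169.00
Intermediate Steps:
Function('p')(x, J) = 1
N = 144 (N = Pow(-12, 2) = 144)
j = Rational(-9463, 3154) (j = Add(-3, Mul(1, Pow(-3154, -1))) = Add(-3, Mul(1, Rational(-1, 3154))) = Add(-3, Rational(-1, 3154)) = Rational(-9463, 3154) ≈ -3.0003)
Function('S')(E) = Add(2, E)
Add(Add(j, Function('S')(26)), N) = Add(Add(Rational(-9463, 3154), Add(2, 26)), 144) = Add(Add(Rational(-9463, 3154), 28), 144) = Add(Rational(78849, 3154), 144) = Rational(533025, 3154)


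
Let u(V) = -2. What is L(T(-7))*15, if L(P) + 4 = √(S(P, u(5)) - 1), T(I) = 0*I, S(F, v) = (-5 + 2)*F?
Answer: -60 + 15*I ≈ -60.0 + 15.0*I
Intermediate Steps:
S(F, v) = -3*F
T(I) = 0
L(P) = -4 + √(-1 - 3*P) (L(P) = -4 + √(-3*P - 1) = -4 + √(-1 - 3*P))
L(T(-7))*15 = (-4 + √(-1 - 3*0))*15 = (-4 + √(-1 + 0))*15 = (-4 + √(-1))*15 = (-4 + I)*15 = -60 + 15*I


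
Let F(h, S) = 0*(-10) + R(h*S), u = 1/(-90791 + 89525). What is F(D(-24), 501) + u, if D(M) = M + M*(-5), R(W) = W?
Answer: 60889535/1266 ≈ 48096.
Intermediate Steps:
u = -1/1266 (u = 1/(-1266) = -1/1266 ≈ -0.00078989)
D(M) = -4*M (D(M) = M - 5*M = -4*M)
F(h, S) = S*h (F(h, S) = 0*(-10) + h*S = 0 + S*h = S*h)
F(D(-24), 501) + u = 501*(-4*(-24)) - 1/1266 = 501*96 - 1/1266 = 48096 - 1/1266 = 60889535/1266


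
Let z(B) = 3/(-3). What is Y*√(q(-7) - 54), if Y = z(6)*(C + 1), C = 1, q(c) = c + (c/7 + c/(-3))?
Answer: -2*I*√537/3 ≈ -15.449*I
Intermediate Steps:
q(c) = 17*c/21 (q(c) = c + (c*(⅐) + c*(-⅓)) = c + (c/7 - c/3) = c - 4*c/21 = 17*c/21)
z(B) = -1 (z(B) = 3*(-⅓) = -1)
Y = -2 (Y = -(1 + 1) = -1*2 = -2)
Y*√(q(-7) - 54) = -2*√((17/21)*(-7) - 54) = -2*√(-17/3 - 54) = -2*I*√537/3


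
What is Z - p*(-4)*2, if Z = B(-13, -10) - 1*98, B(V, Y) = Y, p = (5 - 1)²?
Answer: 20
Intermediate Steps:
p = 16 (p = 4² = 16)
Z = -108 (Z = -10 - 1*98 = -10 - 98 = -108)
Z - p*(-4)*2 = -108 - 16*(-4)*2 = -108 - (-64)*2 = -108 - 1*(-128) = -108 + 128 = 20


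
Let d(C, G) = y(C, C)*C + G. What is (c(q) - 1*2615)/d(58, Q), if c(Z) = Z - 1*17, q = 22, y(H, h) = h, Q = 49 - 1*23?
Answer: -87/113 ≈ -0.76991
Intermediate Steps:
Q = 26 (Q = 49 - 23 = 26)
c(Z) = -17 + Z (c(Z) = Z - 17 = -17 + Z)
d(C, G) = G + C**2 (d(C, G) = C*C + G = C**2 + G = G + C**2)
(c(q) - 1*2615)/d(58, Q) = ((-17 + 22) - 1*2615)/(26 + 58**2) = (5 - 2615)/(26 + 3364) = -2610/3390 = -2610*1/3390 = -87/113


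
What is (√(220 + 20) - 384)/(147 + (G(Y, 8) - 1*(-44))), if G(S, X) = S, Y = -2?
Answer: -128/63 + 4*√15/189 ≈ -1.9498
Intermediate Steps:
(√(220 + 20) - 384)/(147 + (G(Y, 8) - 1*(-44))) = (√(220 + 20) - 384)/(147 + (-2 - 1*(-44))) = (√240 - 384)/(147 + (-2 + 44)) = (4*√15 - 384)/(147 + 42) = (-384 + 4*√15)/189 = (-384 + 4*√15)*(1/189) = -128/63 + 4*√15/189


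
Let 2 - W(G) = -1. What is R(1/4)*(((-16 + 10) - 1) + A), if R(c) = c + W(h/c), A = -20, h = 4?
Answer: -351/4 ≈ -87.750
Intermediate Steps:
W(G) = 3 (W(G) = 2 - 1*(-1) = 2 + 1 = 3)
R(c) = 3 + c (R(c) = c + 3 = 3 + c)
R(1/4)*(((-16 + 10) - 1) + A) = (3 + 1/4)*(((-16 + 10) - 1) - 20) = (3 + 1/4)*((-6 - 1) - 20) = 13*(-7 - 20)/4 = (13/4)*(-27) = -351/4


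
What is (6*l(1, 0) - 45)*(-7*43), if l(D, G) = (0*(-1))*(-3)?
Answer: 13545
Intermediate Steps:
l(D, G) = 0 (l(D, G) = 0*(-3) = 0)
(6*l(1, 0) - 45)*(-7*43) = (6*0 - 45)*(-7*43) = (0 - 45)*(-301) = -45*(-301) = 13545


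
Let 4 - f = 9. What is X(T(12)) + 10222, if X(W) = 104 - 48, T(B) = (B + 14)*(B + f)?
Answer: 10278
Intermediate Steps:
f = -5 (f = 4 - 1*9 = 4 - 9 = -5)
T(B) = (-5 + B)*(14 + B) (T(B) = (B + 14)*(B - 5) = (14 + B)*(-5 + B) = (-5 + B)*(14 + B))
X(W) = 56
X(T(12)) + 10222 = 56 + 10222 = 10278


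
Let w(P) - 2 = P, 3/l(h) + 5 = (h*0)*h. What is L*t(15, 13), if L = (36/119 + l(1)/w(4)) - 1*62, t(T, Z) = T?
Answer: -220617/238 ≈ -926.96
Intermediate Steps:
l(h) = -⅗ (l(h) = 3/(-5 + (h*0)*h) = 3/(-5 + 0*h) = 3/(-5 + 0) = 3/(-5) = 3*(-⅕) = -⅗)
w(P) = 2 + P
L = -73539/1190 (L = (36/119 - 3/(5*(2 + 4))) - 1*62 = (36*(1/119) - ⅗/6) - 62 = (36/119 - ⅗*⅙) - 62 = (36/119 - ⅒) - 62 = 241/1190 - 62 = -73539/1190 ≈ -61.797)
L*t(15, 13) = -73539/1190*15 = -220617/238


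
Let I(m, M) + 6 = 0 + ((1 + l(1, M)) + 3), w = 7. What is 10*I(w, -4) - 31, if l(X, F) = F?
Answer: -91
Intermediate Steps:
I(m, M) = -2 + M (I(m, M) = -6 + (0 + ((1 + M) + 3)) = -6 + (0 + (4 + M)) = -6 + (4 + M) = -2 + M)
10*I(w, -4) - 31 = 10*(-2 - 4) - 31 = 10*(-6) - 31 = -60 - 31 = -91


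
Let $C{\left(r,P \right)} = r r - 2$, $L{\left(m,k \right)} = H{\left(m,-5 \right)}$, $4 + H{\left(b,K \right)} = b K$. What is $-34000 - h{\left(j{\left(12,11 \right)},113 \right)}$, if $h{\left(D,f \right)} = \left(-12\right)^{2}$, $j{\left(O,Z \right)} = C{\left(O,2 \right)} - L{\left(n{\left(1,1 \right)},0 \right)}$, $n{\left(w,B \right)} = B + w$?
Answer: $-34144$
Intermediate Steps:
$H{\left(b,K \right)} = -4 + K b$ ($H{\left(b,K \right)} = -4 + b K = -4 + K b$)
$L{\left(m,k \right)} = -4 - 5 m$
$C{\left(r,P \right)} = -2 + r^{2}$ ($C{\left(r,P \right)} = r^{2} - 2 = -2 + r^{2}$)
$j{\left(O,Z \right)} = 12 + O^{2}$ ($j{\left(O,Z \right)} = \left(-2 + O^{2}\right) - \left(-4 - 5 \left(1 + 1\right)\right) = \left(-2 + O^{2}\right) - \left(-4 - 10\right) = \left(-2 + O^{2}\right) - -14 = \left(-2 + O^{2}\right) + 14 = 12 + O^{2}$)
$h{\left(D,f \right)} = 144$
$-34000 - h{\left(j{\left(12,11 \right)},113 \right)} = -34000 - 144 = -34144$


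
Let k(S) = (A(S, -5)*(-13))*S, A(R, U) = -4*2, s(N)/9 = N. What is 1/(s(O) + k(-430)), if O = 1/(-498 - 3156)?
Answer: -406/18156321 ≈ -2.2361e-5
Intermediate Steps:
O = -1/3654 (O = 1/(-3654) = -1/3654 ≈ -0.00027367)
s(N) = 9*N
A(R, U) = -8
k(S) = 104*S (k(S) = (-8*(-13))*S = 104*S)
1/(s(O) + k(-430)) = 1/(9*(-1/3654) + 104*(-430)) = 1/(-1/406 - 44720) = 1/(-18156321/406) = -406/18156321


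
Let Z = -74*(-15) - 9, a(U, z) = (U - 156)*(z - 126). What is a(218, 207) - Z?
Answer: 3921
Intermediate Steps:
a(U, z) = (-156 + U)*(-126 + z)
Z = 1101 (Z = 1110 - 9 = 1101)
a(218, 207) - Z = (19656 - 156*207 - 126*218 + 218*207) - 1*1101 = (19656 - 32292 - 27468 + 45126) - 1101 = 5022 - 1101 = 3921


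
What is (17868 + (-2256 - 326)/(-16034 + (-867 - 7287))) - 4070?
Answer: 166874303/12094 ≈ 13798.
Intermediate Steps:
(17868 + (-2256 - 326)/(-16034 + (-867 - 7287))) - 4070 = (17868 - 2582/(-16034 - 8154)) - 4070 = (17868 - 2582/(-24188)) - 4070 = (17868 - 2582*(-1/24188)) - 4070 = (17868 + 1291/12094) - 4070 = 216096883/12094 - 4070 = 166874303/12094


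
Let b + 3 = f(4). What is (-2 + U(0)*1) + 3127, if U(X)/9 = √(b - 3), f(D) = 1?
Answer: 3125 + 9*I*√5 ≈ 3125.0 + 20.125*I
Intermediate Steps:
b = -2 (b = -3 + 1 = -2)
U(X) = 9*I*√5 (U(X) = 9*√(-2 - 3) = 9*√(-5) = 9*(I*√5) = 9*I*√5)
(-2 + U(0)*1) + 3127 = (-2 + (9*I*√5)*1) + 3127 = (-2 + 9*I*√5) + 3127 = 3125 + 9*I*√5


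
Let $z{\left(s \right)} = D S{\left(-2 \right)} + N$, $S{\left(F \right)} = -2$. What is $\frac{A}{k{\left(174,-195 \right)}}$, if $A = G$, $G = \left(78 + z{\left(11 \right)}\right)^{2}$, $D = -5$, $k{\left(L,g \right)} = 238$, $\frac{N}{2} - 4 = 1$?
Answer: $\frac{686}{17} \approx 40.353$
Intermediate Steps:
$N = 10$ ($N = 8 + 2 \cdot 1 = 8 + 2 = 10$)
$z{\left(s \right)} = 20$ ($z{\left(s \right)} = \left(-5\right) \left(-2\right) + 10 = 10 + 10 = 20$)
$G = 9604$ ($G = \left(78 + 20\right)^{2} = 98^{2} = 9604$)
$A = 9604$
$\frac{A}{k{\left(174,-195 \right)}} = \frac{9604}{238} = 9604 \cdot \frac{1}{238} = \frac{686}{17}$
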